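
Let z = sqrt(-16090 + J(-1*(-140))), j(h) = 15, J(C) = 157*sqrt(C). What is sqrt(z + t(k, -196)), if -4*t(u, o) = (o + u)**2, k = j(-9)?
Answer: sqrt(-32761 + 4*sqrt(2)*sqrt(-8045 + 157*sqrt(35)))/2 ≈ 0.6591 + 90.502*I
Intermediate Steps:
k = 15
t(u, o) = -(o + u)**2/4
z = sqrt(-16090 + 314*sqrt(35)) (z = sqrt(-16090 + 157*sqrt(-1*(-140))) = sqrt(-16090 + 157*sqrt(140)) = sqrt(-16090 + 157*(2*sqrt(35))) = sqrt(-16090 + 314*sqrt(35)) ≈ 119.3*I)
sqrt(z + t(k, -196)) = sqrt(sqrt(-16090 + 314*sqrt(35)) - (-196 + 15)**2/4) = sqrt(sqrt(-16090 + 314*sqrt(35)) - 1/4*(-181)**2) = sqrt(sqrt(-16090 + 314*sqrt(35)) - 1/4*32761) = sqrt(sqrt(-16090 + 314*sqrt(35)) - 32761/4) = sqrt(-32761/4 + sqrt(-16090 + 314*sqrt(35)))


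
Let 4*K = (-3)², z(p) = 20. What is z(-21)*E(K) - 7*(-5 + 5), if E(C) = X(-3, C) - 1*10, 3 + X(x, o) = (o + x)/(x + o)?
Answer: -240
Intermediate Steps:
X(x, o) = -2 (X(x, o) = -3 + (o + x)/(x + o) = -3 + (o + x)/(o + x) = -3 + 1 = -2)
K = 9/4 (K = (¼)*(-3)² = (¼)*9 = 9/4 ≈ 2.2500)
E(C) = -12 (E(C) = -2 - 1*10 = -2 - 10 = -12)
z(-21)*E(K) - 7*(-5 + 5) = 20*(-12) - 7*(-5 + 5) = -240 - 7*0 = -240 + 0 = -240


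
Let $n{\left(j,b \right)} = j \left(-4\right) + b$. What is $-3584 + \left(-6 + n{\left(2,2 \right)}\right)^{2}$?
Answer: $-3440$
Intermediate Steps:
$n{\left(j,b \right)} = b - 4 j$ ($n{\left(j,b \right)} = - 4 j + b = b - 4 j$)
$-3584 + \left(-6 + n{\left(2,2 \right)}\right)^{2} = -3584 + \left(-6 + \left(2 - 8\right)\right)^{2} = -3584 + \left(-6 - 6\right)^{2} = -3584 + \left(-12\right)^{2} = -3584 + 144 = -3440$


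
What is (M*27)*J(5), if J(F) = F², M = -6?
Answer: -4050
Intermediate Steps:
(M*27)*J(5) = -6*27*5² = -162*25 = -4050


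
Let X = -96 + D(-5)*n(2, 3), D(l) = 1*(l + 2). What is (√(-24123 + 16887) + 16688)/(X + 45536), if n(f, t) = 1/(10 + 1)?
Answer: 183568/499837 + 66*I*√201/499837 ≈ 0.36726 + 0.001872*I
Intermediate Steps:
n(f, t) = 1/11
D(l) = 2 + l (D(l) = 1*(2 + l) = 2 + l)
X = -1059/11 (X = -96 + (2 - 5)*(1/11) = -96 - 3*1/11 = -96 - 3/11 = -1059/11 ≈ -96.273)
(√(-24123 + 16887) + 16688)/(X + 45536) = (√(-24123 + 16887) + 16688)/(-1059/11 + 45536) = (√(-7236) + 16688)/(499837/11) = (6*I*√201 + 16688)*(11/499837) = (16688 + 6*I*√201)*(11/499837) = 183568/499837 + 66*I*√201/499837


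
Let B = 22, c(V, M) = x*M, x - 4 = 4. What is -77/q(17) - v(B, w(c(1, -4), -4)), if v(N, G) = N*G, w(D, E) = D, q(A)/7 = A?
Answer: 11957/17 ≈ 703.35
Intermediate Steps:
x = 8 (x = 4 + 4 = 8)
c(V, M) = 8*M
q(A) = 7*A
v(N, G) = G*N
-77/q(17) - v(B, w(c(1, -4), -4)) = -77/(7*17) - 8*(-4)*22 = -77/119 - (-32)*22 = -77*1/119 - 1*(-704) = -11/17 + 704 = 11957/17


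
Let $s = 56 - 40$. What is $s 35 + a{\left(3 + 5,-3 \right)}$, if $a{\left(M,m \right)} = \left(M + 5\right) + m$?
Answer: $570$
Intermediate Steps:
$s = 16$
$a{\left(M,m \right)} = 5 + M + m$ ($a{\left(M,m \right)} = \left(5 + M\right) + m = 5 + M + m$)
$s 35 + a{\left(3 + 5,-3 \right)} = 16 \cdot 35 + \left(5 + \left(3 + 5\right) - 3\right) = 560 + \left(5 + 8 - 3\right) = 560 + 10 = 570$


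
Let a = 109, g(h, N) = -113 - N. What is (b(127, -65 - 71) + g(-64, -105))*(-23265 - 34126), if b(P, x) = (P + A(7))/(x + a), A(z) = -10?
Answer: 2123467/3 ≈ 7.0782e+5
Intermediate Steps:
b(P, x) = (-10 + P)/(109 + x) (b(P, x) = (P - 10)/(x + 109) = (-10 + P)/(109 + x))
(b(127, -65 - 71) + g(-64, -105))*(-23265 - 34126) = ((-10 + 127)/(109 + (-65 - 71)) + (-113 - 1*(-105)))*(-23265 - 34126) = (117/(109 - 136) + (-113 + 105))*(-57391) = (117/(-27) - 8)*(-57391) = (-1/27*117 - 8)*(-57391) = (-13/3 - 8)*(-57391) = -37/3*(-57391) = 2123467/3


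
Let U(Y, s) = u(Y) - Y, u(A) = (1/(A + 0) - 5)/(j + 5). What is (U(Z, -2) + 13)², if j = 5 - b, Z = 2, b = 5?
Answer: 10201/100 ≈ 102.01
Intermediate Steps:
j = 0 (j = 5 - 1*5 = 5 - 5 = 0)
u(A) = -1 + 1/(5*A) (u(A) = (1/(A + 0) - 5)/(0 + 5) = (1/A - 5)/5 = (-5 + 1/A)*(⅕) = -1 + 1/(5*A))
U(Y, s) = -Y + (⅕ - Y)/Y (U(Y, s) = (⅕ - Y)/Y - Y = -Y + (⅕ - Y)/Y)
(U(Z, -2) + 13)² = ((-1 - 1*2 + (⅕)/2) + 13)² = ((-1 - 2 + (⅕)*(½)) + 13)² = ((-1 - 2 + ⅒) + 13)² = (-29/10 + 13)² = (101/10)² = 10201/100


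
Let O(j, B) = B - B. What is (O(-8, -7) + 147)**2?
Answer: 21609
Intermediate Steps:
O(j, B) = 0
(O(-8, -7) + 147)**2 = (0 + 147)**2 = 147**2 = 21609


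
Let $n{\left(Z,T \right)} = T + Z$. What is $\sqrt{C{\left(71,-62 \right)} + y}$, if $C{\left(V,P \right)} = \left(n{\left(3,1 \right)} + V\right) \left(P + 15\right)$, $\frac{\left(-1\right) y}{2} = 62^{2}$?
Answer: $i \sqrt{11213} \approx 105.89 i$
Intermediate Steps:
$y = -7688$ ($y = - 2 \cdot 62^{2} = \left(-2\right) 3844 = -7688$)
$C{\left(V,P \right)} = \left(4 + V\right) \left(15 + P\right)$ ($C{\left(V,P \right)} = \left(\left(1 + 3\right) + V\right) \left(P + 15\right) = \left(4 + V\right) \left(15 + P\right)$)
$\sqrt{C{\left(71,-62 \right)} + y} = \sqrt{\left(60 + 4 \left(-62\right) + 15 \cdot 71 - 4402\right) - 7688} = \sqrt{\left(60 - 248 + 1065 - 4402\right) - 7688} = \sqrt{-3525 - 7688} = \sqrt{-11213} = i \sqrt{11213}$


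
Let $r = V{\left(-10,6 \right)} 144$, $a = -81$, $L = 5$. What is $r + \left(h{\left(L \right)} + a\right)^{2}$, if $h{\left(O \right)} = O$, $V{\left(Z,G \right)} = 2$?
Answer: $6064$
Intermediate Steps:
$r = 288$ ($r = 2 \cdot 144 = 288$)
$r + \left(h{\left(L \right)} + a\right)^{2} = 288 + \left(5 - 81\right)^{2} = 288 + \left(-76\right)^{2} = 288 + 5776 = 6064$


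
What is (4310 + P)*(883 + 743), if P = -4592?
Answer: -458532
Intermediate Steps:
(4310 + P)*(883 + 743) = (4310 - 4592)*(883 + 743) = -282*1626 = -458532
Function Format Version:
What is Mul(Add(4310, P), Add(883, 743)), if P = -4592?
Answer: -458532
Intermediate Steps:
Mul(Add(4310, P), Add(883, 743)) = Mul(Add(4310, -4592), Add(883, 743)) = Mul(-282, 1626) = -458532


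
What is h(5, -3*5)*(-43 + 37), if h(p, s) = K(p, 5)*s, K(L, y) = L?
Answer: 450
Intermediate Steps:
h(p, s) = p*s
h(5, -3*5)*(-43 + 37) = (5*(-3*5))*(-43 + 37) = (5*(-15))*(-6) = -75*(-6) = 450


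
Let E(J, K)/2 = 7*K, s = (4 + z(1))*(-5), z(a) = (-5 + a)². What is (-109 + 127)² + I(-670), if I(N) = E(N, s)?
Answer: -1076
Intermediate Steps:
s = -100 (s = (4 + (-5 + 1)²)*(-5) = (4 + (-4)²)*(-5) = (4 + 16)*(-5) = 20*(-5) = -100)
E(J, K) = 14*K (E(J, K) = 2*(7*K) = 14*K)
I(N) = -1400 (I(N) = 14*(-100) = -1400)
(-109 + 127)² + I(-670) = (-109 + 127)² - 1400 = 18² - 1400 = 324 - 1400 = -1076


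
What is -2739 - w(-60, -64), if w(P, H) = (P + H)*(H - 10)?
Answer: -11915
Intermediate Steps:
w(P, H) = (-10 + H)*(H + P) (w(P, H) = (H + P)*(-10 + H) = (-10 + H)*(H + P))
-2739 - w(-60, -64) = -2739 - ((-64)**2 - 10*(-64) - 10*(-60) - 64*(-60)) = -2739 - (4096 + 640 + 600 + 3840) = -2739 - 1*9176 = -2739 - 9176 = -11915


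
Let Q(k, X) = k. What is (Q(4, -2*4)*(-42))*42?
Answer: -7056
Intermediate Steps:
(Q(4, -2*4)*(-42))*42 = (4*(-42))*42 = -168*42 = -7056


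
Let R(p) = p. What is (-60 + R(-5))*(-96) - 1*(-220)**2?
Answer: -42160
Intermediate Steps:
(-60 + R(-5))*(-96) - 1*(-220)**2 = (-60 - 5)*(-96) - 1*(-220)**2 = -65*(-96) - 1*48400 = 6240 - 48400 = -42160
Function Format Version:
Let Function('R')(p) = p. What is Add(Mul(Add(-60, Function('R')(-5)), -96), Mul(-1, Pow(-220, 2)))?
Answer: -42160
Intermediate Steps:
Add(Mul(Add(-60, Function('R')(-5)), -96), Mul(-1, Pow(-220, 2))) = Add(Mul(Add(-60, -5), -96), Mul(-1, Pow(-220, 2))) = Add(Mul(-65, -96), Mul(-1, 48400)) = Add(6240, -48400) = -42160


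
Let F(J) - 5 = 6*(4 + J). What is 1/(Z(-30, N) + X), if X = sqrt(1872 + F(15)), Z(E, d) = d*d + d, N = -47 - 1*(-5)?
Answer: 1722/2963293 - sqrt(1991)/2963293 ≈ 0.00056605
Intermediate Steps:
N = -42 (N = -47 + 5 = -42)
Z(E, d) = d + d**2 (Z(E, d) = d**2 + d = d + d**2)
F(J) = 29 + 6*J (F(J) = 5 + 6*(4 + J) = 5 + (24 + 6*J) = 29 + 6*J)
X = sqrt(1991) (X = sqrt(1872 + (29 + 6*15)) = sqrt(1872 + (29 + 90)) = sqrt(1872 + 119) = sqrt(1991) ≈ 44.621)
1/(Z(-30, N) + X) = 1/(-42*(1 - 42) + sqrt(1991)) = 1/(-42*(-41) + sqrt(1991)) = 1/(1722 + sqrt(1991))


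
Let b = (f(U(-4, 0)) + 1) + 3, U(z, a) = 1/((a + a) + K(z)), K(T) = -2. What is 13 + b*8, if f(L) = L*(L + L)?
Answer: 49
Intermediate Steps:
U(z, a) = 1/(-2 + 2*a) (U(z, a) = 1/((a + a) - 2) = 1/(2*a - 2) = 1/(-2 + 2*a))
f(L) = 2*L² (f(L) = L*(2*L) = 2*L²)
b = 9/2 (b = (2*(1/(2*(-1 + 0)))² + 1) + 3 = (2*((½)/(-1))² + 1) + 3 = (2*((½)*(-1))² + 1) + 3 = (2*(-½)² + 1) + 3 = (2*(¼) + 1) + 3 = (½ + 1) + 3 = 3/2 + 3 = 9/2 ≈ 4.5000)
13 + b*8 = 13 + (9/2)*8 = 13 + 36 = 49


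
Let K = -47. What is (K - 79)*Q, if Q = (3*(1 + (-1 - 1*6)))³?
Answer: 734832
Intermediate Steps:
Q = -5832 (Q = (3*(1 + (-1 - 6)))³ = (3*(1 - 7))³ = (3*(-6))³ = (-18)³ = -5832)
(K - 79)*Q = (-47 - 79)*(-5832) = -126*(-5832) = 734832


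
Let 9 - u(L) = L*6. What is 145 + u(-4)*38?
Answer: 1399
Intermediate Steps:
u(L) = 9 - 6*L (u(L) = 9 - L*6 = 9 - 6*L)
145 + u(-4)*38 = 145 + (9 - 6*(-4))*38 = 145 + (9 + 24)*38 = 145 + 33*38 = 145 + 1254 = 1399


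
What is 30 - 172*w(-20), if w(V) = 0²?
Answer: 30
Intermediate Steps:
w(V) = 0
30 - 172*w(-20) = 30 - 172*0 = 30 + 0 = 30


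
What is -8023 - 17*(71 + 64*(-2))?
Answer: -7054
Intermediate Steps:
-8023 - 17*(71 + 64*(-2)) = -8023 - 17*(71 - 128) = -8023 - 17*(-57) = -8023 + 969 = -7054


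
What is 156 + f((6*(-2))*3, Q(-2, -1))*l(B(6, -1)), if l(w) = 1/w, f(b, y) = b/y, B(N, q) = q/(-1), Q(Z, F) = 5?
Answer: 744/5 ≈ 148.80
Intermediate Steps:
B(N, q) = -q (B(N, q) = q*(-1) = -q)
156 + f((6*(-2))*3, Q(-2, -1))*l(B(6, -1)) = 156 + (((6*(-2))*3)/5)/((-1*(-1))) = 156 + (-12*3*(⅕))/1 = 156 - 36*⅕*1 = 156 - 36/5*1 = 156 - 36/5 = 744/5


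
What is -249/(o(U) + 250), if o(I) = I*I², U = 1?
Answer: -249/251 ≈ -0.99203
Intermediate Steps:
o(I) = I³
-249/(o(U) + 250) = -249/(1³ + 250) = -249/(1 + 250) = -249/251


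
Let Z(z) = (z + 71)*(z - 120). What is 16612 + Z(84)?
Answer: 11032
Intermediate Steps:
Z(z) = (-120 + z)*(71 + z) (Z(z) = (71 + z)*(-120 + z) = (-120 + z)*(71 + z))
16612 + Z(84) = 16612 + (-8520 + 84**2 - 49*84) = 16612 + (-8520 + 7056 - 4116) = 16612 - 5580 = 11032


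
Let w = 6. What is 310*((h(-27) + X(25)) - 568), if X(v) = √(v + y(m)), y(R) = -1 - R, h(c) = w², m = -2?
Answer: -164920 + 310*√26 ≈ -1.6334e+5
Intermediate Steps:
h(c) = 36 (h(c) = 6² = 36)
X(v) = √(1 + v) (X(v) = √(v + (-1 - 1*(-2))) = √(v + (-1 + 2)) = √(v + 1) = √(1 + v))
310*((h(-27) + X(25)) - 568) = 310*((36 + √(1 + 25)) - 568) = 310*((36 + √26) - 568) = 310*(-532 + √26) = -164920 + 310*√26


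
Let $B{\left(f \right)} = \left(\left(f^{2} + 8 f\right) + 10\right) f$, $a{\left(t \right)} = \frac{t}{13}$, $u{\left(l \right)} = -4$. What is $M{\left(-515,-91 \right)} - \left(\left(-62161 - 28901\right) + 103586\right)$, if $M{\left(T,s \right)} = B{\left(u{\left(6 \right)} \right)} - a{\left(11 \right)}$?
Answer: $- \frac{162511}{13} \approx -12501.0$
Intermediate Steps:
$a{\left(t \right)} = \frac{t}{13}$ ($a{\left(t \right)} = t \frac{1}{13} = \frac{t}{13}$)
$B{\left(f \right)} = f \left(10 + f^{2} + 8 f\right)$ ($B{\left(f \right)} = \left(10 + f^{2} + 8 f\right) f = f \left(10 + f^{2} + 8 f\right)$)
$M{\left(T,s \right)} = \frac{301}{13}$ ($M{\left(T,s \right)} = - 4 \left(10 + \left(-4\right)^{2} + 8 \left(-4\right)\right) - \frac{1}{13} \cdot 11 = - 4 \left(10 + 16 - 32\right) - \frac{11}{13} = \left(-4\right) \left(-6\right) - \frac{11}{13} = 24 - \frac{11}{13} = \frac{301}{13}$)
$M{\left(-515,-91 \right)} - \left(\left(-62161 - 28901\right) + 103586\right) = \frac{301}{13} - \left(\left(-62161 - 28901\right) + 103586\right) = \frac{301}{13} - \left(-91062 + 103586\right) = \frac{301}{13} - 12524 = - \frac{162511}{13}$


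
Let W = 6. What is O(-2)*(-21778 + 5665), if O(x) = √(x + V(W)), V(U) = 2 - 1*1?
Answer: -16113*I ≈ -16113.0*I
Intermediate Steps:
V(U) = 1 (V(U) = 2 - 1 = 1)
O(x) = √(1 + x) (O(x) = √(x + 1) = √(1 + x))
O(-2)*(-21778 + 5665) = √(1 - 2)*(-21778 + 5665) = √(-1)*(-16113) = I*(-16113) = -16113*I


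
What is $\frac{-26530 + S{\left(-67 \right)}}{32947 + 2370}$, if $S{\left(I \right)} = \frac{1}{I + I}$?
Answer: $- \frac{3555021}{4732478} \approx -0.7512$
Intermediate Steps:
$S{\left(I \right)} = \frac{1}{2 I}$
$\frac{-26530 + S{\left(-67 \right)}}{32947 + 2370} = \frac{-26530 + \frac{1}{2 \left(-67\right)}}{32947 + 2370} = \frac{-26530 + \frac{1}{2} \left(- \frac{1}{67}\right)}{35317} = \left(-26530 - \frac{1}{134}\right) \frac{1}{35317} = \left(- \frac{3555021}{134}\right) \frac{1}{35317} = - \frac{3555021}{4732478}$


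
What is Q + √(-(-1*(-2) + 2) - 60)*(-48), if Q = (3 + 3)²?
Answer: 36 - 384*I ≈ 36.0 - 384.0*I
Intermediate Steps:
Q = 36 (Q = 6² = 36)
Q + √(-(-1*(-2) + 2) - 60)*(-48) = 36 + √(-(-1*(-2) + 2) - 60)*(-48) = 36 + √(-(2 + 2) - 60)*(-48) = 36 + √(-1*4 - 60)*(-48) = 36 + √(-4 - 60)*(-48) = 36 + √(-64)*(-48) = 36 + (8*I)*(-48) = 36 - 384*I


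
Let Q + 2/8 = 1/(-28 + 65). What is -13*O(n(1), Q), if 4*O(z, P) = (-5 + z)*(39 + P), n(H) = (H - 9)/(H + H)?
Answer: 671463/592 ≈ 1134.2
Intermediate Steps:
n(H) = (-9 + H)/(2*H) (n(H) = (-9 + H)/((2*H)) = (-9 + H)*(1/(2*H)) = (-9 + H)/(2*H))
Q = -33/148 (Q = -¼ + 1/(-28 + 65) = -¼ + 1/37 = -33/148 ≈ -0.22297)
O(z, P) = (-5 + z)*(39 + P)/4 (O(z, P) = ((-5 + z)*(39 + P))/4 = (-5 + z)*(39 + P)/4)
-13*O(n(1), Q) = -13*(-195/4 - 5/4*(-33/148) + 39*((½)*(-9 + 1)/1)/4 + (¼)*(-33/148)*((½)*(-9 + 1)/1)) = -13*(-195/4 + 165/592 + 39*((½)*1*(-8))/4 + (¼)*(-33/148)*((½)*1*(-8))) = -13*(-195/4 + 165/592 + (39/4)*(-4) + (¼)*(-33/148)*(-4)) = -13*(-195/4 + 165/592 - 39 + 33/148) = -13*(-51651/592) = 671463/592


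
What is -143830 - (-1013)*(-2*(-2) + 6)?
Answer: -133700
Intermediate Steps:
-143830 - (-1013)*(-2*(-2) + 6) = -143830 - (-1013)*(4 + 6) = -143830 - (-1013)*10 = -143830 - 1*(-10130) = -143830 + 10130 = -133700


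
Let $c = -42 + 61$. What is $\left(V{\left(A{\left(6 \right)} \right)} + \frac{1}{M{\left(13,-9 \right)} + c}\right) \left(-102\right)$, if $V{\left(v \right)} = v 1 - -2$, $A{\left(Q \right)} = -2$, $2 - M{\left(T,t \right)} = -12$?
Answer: $- \frac{34}{11} \approx -3.0909$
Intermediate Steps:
$M{\left(T,t \right)} = 14$ ($M{\left(T,t \right)} = 2 - -12 = 2 + 12 = 14$)
$c = 19$
$V{\left(v \right)} = 2 + v$ ($V{\left(v \right)} = v + 2 = 2 + v$)
$\left(V{\left(A{\left(6 \right)} \right)} + \frac{1}{M{\left(13,-9 \right)} + c}\right) \left(-102\right) = \left(\left(2 - 2\right) + \frac{1}{14 + 19}\right) \left(-102\right) = \left(0 + \frac{1}{33}\right) \left(-102\right) = \frac{1}{33} \left(-102\right) = - \frac{34}{11}$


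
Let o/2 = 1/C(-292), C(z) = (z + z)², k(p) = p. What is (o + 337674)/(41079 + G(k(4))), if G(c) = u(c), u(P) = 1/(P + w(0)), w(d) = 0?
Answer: 57582871873/7005162344 ≈ 8.2201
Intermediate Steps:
u(P) = 1/P (u(P) = 1/(P + 0) = 1/P)
C(z) = 4*z² (C(z) = (2*z)² = 4*z²)
o = 1/170528 (o = 2/((4*(-292)²)) = 2/((4*85264)) = 2/341056 = 2*(1/341056) = 1/170528 ≈ 5.8641e-6)
G(c) = 1/c
(o + 337674)/(41079 + G(k(4))) = (1/170528 + 337674)/(41079 + 1/4) = 57582871873/(170528*(41079 + ¼)) = 57582871873/(170528*(164317/4)) = (57582871873/170528)*(4/164317) = 57582871873/7005162344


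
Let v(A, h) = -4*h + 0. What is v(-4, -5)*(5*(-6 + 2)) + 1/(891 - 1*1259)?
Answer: -147201/368 ≈ -400.00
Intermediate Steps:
v(A, h) = -4*h
v(-4, -5)*(5*(-6 + 2)) + 1/(891 - 1*1259) = (-4*(-5))*(5*(-6 + 2)) + 1/(891 - 1*1259) = 20*(5*(-4)) + 1/(891 - 1259) = 20*(-20) + 1/(-368) = -400 - 1/368 = -147201/368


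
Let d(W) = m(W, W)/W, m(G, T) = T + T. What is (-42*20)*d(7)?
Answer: -1680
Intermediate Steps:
m(G, T) = 2*T
d(W) = 2 (d(W) = (2*W)/W = 2)
(-42*20)*d(7) = -42*20*2 = -840*2 = -1680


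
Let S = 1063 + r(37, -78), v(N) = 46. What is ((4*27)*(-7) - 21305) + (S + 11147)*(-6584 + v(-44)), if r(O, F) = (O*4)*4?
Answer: -83721537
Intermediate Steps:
r(O, F) = 16*O (r(O, F) = (4*O)*4 = 16*O)
S = 1655 (S = 1063 + 16*37 = 1063 + 592 = 1655)
((4*27)*(-7) - 21305) + (S + 11147)*(-6584 + v(-44)) = ((4*27)*(-7) - 21305) + (1655 + 11147)*(-6584 + 46) = (108*(-7) - 21305) + 12802*(-6538) = (-756 - 21305) - 83699476 = -22061 - 83699476 = -83721537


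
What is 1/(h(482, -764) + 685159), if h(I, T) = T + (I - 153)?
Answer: 1/684724 ≈ 1.4604e-6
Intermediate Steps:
h(I, T) = -153 + I + T (h(I, T) = T + (-153 + I) = -153 + I + T)
1/(h(482, -764) + 685159) = 1/((-153 + 482 - 764) + 685159) = 1/(-435 + 685159) = 1/684724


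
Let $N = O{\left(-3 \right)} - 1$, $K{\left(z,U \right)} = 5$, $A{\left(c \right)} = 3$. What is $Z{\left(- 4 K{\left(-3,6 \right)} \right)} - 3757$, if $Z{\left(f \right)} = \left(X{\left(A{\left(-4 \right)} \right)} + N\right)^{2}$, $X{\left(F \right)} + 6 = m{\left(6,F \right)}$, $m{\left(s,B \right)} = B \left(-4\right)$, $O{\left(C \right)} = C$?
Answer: $-3273$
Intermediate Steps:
$m{\left(s,B \right)} = - 4 B$
$N = -4$ ($N = -3 - 1 = -4$)
$X{\left(F \right)} = -6 - 4 F$
$Z{\left(f \right)} = 484$ ($Z{\left(f \right)} = \left(\left(-6 - 12\right) - 4\right)^{2} = \left(-18 - 4\right)^{2} = \left(-22\right)^{2} = 484$)
$Z{\left(- 4 K{\left(-3,6 \right)} \right)} - 3757 = 484 - 3757 = -3273$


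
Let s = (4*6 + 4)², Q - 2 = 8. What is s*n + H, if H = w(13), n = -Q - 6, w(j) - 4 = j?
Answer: -12527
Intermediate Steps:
Q = 10 (Q = 2 + 8 = 10)
w(j) = 4 + j
n = -16 (n = -1*10 - 6 = -10 - 6 = -16)
H = 17 (H = 4 + 13 = 17)
s = 784 (s = (24 + 4)² = 28² = 784)
s*n + H = 784*(-16) + 17 = -12544 + 17 = -12527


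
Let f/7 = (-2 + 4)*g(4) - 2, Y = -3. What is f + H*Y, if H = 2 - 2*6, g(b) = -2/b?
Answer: 9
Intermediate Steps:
H = -10 (H = 2 - 12 = -10)
f = -21 (f = 7*((-2 + 4)*(-2/4) - 2) = 7*(2*(-2*1/4) - 2) = 7*(2*(-1/2) - 2) = 7*(-1 - 2) = 7*(-3) = -21)
f + H*Y = -21 - 10*(-3) = -21 + 30 = 9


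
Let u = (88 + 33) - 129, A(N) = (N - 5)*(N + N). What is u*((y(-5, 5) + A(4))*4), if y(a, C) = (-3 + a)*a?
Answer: -1024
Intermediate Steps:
A(N) = 2*N*(-5 + N) (A(N) = (-5 + N)*(2*N) = 2*N*(-5 + N))
u = -8 (u = 121 - 129 = -8)
y(a, C) = a*(-3 + a)
u*((y(-5, 5) + A(4))*4) = -8*(-5*(-3 - 5) + 2*4*(-5 + 4))*4 = -8*(-5*(-8) + 2*4*(-1))*4 = -8*(40 - 8)*4 = -256*4 = -8*128 = -1024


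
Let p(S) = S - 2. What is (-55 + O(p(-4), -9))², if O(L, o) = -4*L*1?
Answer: 961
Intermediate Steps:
p(S) = -2 + S
O(L, o) = -4*L
(-55 + O(p(-4), -9))² = (-55 - 4*(-2 - 4))² = (-55 - 4*(-6))² = (-55 + 24)² = (-31)² = 961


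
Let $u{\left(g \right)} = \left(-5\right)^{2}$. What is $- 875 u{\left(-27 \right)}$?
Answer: $-21875$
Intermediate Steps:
$u{\left(g \right)} = 25$
$- 875 u{\left(-27 \right)} = \left(-875\right) 25 = -21875$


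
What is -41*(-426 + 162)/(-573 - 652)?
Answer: -10824/1225 ≈ -8.8359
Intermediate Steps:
-41*(-426 + 162)/(-573 - 652) = -(-10824)/(-1225) = -(-10824)*(-1)/1225 = -41*264/1225 = -10824/1225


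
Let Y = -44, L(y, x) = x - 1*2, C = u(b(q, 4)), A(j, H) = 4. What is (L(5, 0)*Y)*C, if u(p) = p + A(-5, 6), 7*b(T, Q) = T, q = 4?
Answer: 2816/7 ≈ 402.29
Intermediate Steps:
b(T, Q) = T/7
u(p) = 4 + p (u(p) = p + 4 = 4 + p)
C = 32/7 (C = 4 + (⅐)*4 = 4 + 4/7 = 32/7 ≈ 4.5714)
L(y, x) = -2 + x (L(y, x) = x - 2 = -2 + x)
(L(5, 0)*Y)*C = ((-2 + 0)*(-44))*(32/7) = -2*(-44)*(32/7) = 88*(32/7) = 2816/7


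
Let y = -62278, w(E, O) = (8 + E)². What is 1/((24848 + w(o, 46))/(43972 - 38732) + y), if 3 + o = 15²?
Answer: -1310/81564743 ≈ -1.6061e-5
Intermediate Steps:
o = 222 (o = -3 + 15² = -3 + 225 = 222)
1/((24848 + w(o, 46))/(43972 - 38732) + y) = 1/((24848 + (8 + 222)²)/(43972 - 38732) - 62278) = 1/((24848 + 230²)/5240 - 62278) = 1/((24848 + 52900)*(1/5240) - 62278) = 1/(77748*(1/5240) - 62278) = 1/(19437/1310 - 62278) = 1/(-81564743/1310) = -1310/81564743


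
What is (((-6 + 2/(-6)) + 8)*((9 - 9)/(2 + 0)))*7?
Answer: 0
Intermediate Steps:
(((-6 + 2/(-6)) + 8)*((9 - 9)/(2 + 0)))*7 = (((-6 + 2*(-⅙)) + 8)*(0/2))*7 = (((-6 - ⅓) + 8)*(0*(½)))*7 = ((-19/3 + 8)*0)*7 = ((5/3)*0)*7 = 0*7 = 0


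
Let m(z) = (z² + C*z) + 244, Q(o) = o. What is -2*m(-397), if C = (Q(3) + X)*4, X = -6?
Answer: -325234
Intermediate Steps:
C = -12 (C = (3 - 6)*4 = -3*4 = -12)
m(z) = 244 + z² - 12*z (m(z) = (z² - 12*z) + 244 = 244 + z² - 12*z)
-2*m(-397) = -2*(244 + (-397)² - 12*(-397)) = -2*(244 + 157609 + 4764) = -2*162617 = -325234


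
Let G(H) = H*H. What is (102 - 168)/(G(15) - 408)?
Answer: 22/61 ≈ 0.36066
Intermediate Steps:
G(H) = H**2
(102 - 168)/(G(15) - 408) = (102 - 168)/(15**2 - 408) = -66/(225 - 408) = -66/(-183) = -66*(-1/183) = 22/61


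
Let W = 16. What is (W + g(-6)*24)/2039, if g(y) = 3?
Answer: 88/2039 ≈ 0.043158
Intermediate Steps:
(W + g(-6)*24)/2039 = (16 + 3*24)/2039 = (16 + 72)*(1/2039) = 88*(1/2039) = 88/2039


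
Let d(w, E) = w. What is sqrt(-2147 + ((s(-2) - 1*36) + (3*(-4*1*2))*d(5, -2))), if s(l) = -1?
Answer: 48*I ≈ 48.0*I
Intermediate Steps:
sqrt(-2147 + ((s(-2) - 1*36) + (3*(-4*1*2))*d(5, -2))) = sqrt(-2147 + ((-1 - 1*36) + (3*(-4*1*2))*5)) = sqrt(-2147 + ((-1 - 36) + (3*(-4*2))*5)) = sqrt(-2147 + (-37 + (3*(-8))*5)) = sqrt(-2147 + (-37 - 24*5)) = sqrt(-2147 + (-37 - 120)) = sqrt(-2147 - 157) = sqrt(-2304) = 48*I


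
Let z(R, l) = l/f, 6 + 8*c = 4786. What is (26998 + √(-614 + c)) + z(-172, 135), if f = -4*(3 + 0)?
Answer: 107947/4 + I*√66/2 ≈ 26987.0 + 4.062*I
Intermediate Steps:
c = 1195/2 (c = -¾ + (⅛)*4786 = -¾ + 2393/4 = 1195/2 ≈ 597.50)
f = -12 (f = -4*3 = -12)
z(R, l) = -l/12 (z(R, l) = l/(-12) = l*(-1/12) = -l/12)
(26998 + √(-614 + c)) + z(-172, 135) = (26998 + √(-614 + 1195/2)) - 1/12*135 = (26998 + √(-33/2)) - 45/4 = (26998 + I*√66/2) - 45/4 = 107947/4 + I*√66/2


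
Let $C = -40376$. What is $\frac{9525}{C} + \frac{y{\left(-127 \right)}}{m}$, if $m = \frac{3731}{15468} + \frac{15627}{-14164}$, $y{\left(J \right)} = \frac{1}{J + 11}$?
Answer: $- \frac{6244979851689}{27643953328376} \approx -0.22591$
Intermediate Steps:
$y{\left(J \right)} = \frac{1}{11 + J}$
$m = - \frac{23609069}{27386094}$ ($m = 3731 \cdot \frac{1}{15468} + 15627 \left(- \frac{1}{14164}\right) = \frac{3731}{15468} - \frac{15627}{14164} = - \frac{23609069}{27386094} \approx -0.86208$)
$\frac{9525}{C} + \frac{y{\left(-127 \right)}}{m} = \frac{9525}{-40376} + \frac{1}{\left(11 - 127\right) \left(- \frac{23609069}{27386094}\right)} = 9525 \left(- \frac{1}{40376}\right) + \frac{1}{-116} \left(- \frac{27386094}{23609069}\right) = - \frac{9525}{40376} - - \frac{13693047}{1369326002} = - \frac{9525}{40376} + \frac{13693047}{1369326002} = - \frac{6244979851689}{27643953328376}$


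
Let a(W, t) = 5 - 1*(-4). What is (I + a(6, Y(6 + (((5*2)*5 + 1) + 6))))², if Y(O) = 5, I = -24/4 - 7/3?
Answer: 4/9 ≈ 0.44444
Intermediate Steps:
I = -25/3 (I = -24*¼ - 7*⅓ = -6 - 7/3 = -25/3 ≈ -8.3333)
a(W, t) = 9 (a(W, t) = 5 + 4 = 9)
(I + a(6, Y(6 + (((5*2)*5 + 1) + 6))))² = (-25/3 + 9)² = (⅔)² = 4/9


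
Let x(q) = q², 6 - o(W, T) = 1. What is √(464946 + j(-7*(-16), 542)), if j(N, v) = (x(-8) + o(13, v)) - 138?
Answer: 3*√51653 ≈ 681.82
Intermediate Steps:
o(W, T) = 5 (o(W, T) = 6 - 1*1 = 6 - 1 = 5)
j(N, v) = -69 (j(N, v) = ((-8)² + 5) - 138 = (64 + 5) - 138 = 69 - 138 = -69)
√(464946 + j(-7*(-16), 542)) = √(464946 - 69) = √464877 = 3*√51653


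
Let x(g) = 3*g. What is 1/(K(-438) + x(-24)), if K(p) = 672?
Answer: 1/600 ≈ 0.0016667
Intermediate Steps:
1/(K(-438) + x(-24)) = 1/(672 + 3*(-24)) = 1/(672 - 72) = 1/600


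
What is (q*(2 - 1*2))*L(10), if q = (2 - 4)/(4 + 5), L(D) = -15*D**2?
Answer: 0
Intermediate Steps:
q = -2/9 ≈ -0.22222
(q*(2 - 1*2))*L(10) = (-2*(2 - 1*2)/9)*(-15*10**2) = (-2*(2 - 2)/9)*(-15*100) = -2/9*0*(-1500) = 0*(-1500) = 0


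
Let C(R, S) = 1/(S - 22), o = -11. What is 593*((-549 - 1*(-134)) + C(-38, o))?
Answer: -8121728/33 ≈ -2.4611e+5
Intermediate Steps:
C(R, S) = 1/(-22 + S)
593*((-549 - 1*(-134)) + C(-38, o)) = 593*((-549 - 1*(-134)) + 1/(-22 - 11)) = 593*((-549 + 134) + 1/(-33)) = 593*(-415 - 1/33) = 593*(-13696/33) = -8121728/33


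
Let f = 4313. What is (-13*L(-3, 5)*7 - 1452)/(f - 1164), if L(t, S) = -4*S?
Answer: 368/3149 ≈ 0.11686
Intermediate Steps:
(-13*L(-3, 5)*7 - 1452)/(f - 1164) = (-(-52)*5*7 - 1452)/(4313 - 1164) = (-13*(-20)*7 - 1452)/3149 = (260*7 - 1452)*(1/3149) = (1820 - 1452)*(1/3149) = 368*(1/3149) = 368/3149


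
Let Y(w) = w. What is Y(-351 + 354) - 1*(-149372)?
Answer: 149375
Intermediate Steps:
Y(-351 + 354) - 1*(-149372) = (-351 + 354) - 1*(-149372) = 3 + 149372 = 149375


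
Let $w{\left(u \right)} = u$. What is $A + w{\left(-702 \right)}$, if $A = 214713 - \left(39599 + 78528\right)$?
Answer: $95884$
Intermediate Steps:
$A = 96586$ ($A = 214713 - 118127 = 96586$)
$A + w{\left(-702 \right)} = 96586 - 702 = 95884$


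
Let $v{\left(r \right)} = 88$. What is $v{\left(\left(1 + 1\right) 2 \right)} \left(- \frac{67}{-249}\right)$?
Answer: $\frac{5896}{249} \approx 23.679$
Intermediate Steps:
$v{\left(\left(1 + 1\right) 2 \right)} \left(- \frac{67}{-249}\right) = 88 \left(- \frac{67}{-249}\right) = 88 \left(\left(-67\right) \left(- \frac{1}{249}\right)\right) = 88 \cdot \frac{67}{249} = \frac{5896}{249}$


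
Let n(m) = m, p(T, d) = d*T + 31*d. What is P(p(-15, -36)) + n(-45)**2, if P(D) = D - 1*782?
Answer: 667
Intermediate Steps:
p(T, d) = 31*d + T*d (p(T, d) = T*d + 31*d = 31*d + T*d)
P(D) = -782 + D (P(D) = D - 782 = -782 + D)
P(p(-15, -36)) + n(-45)**2 = (-782 - 36*(31 - 15)) + (-45)**2 = (-782 - 36*16) + 2025 = (-782 - 576) + 2025 = -1358 + 2025 = 667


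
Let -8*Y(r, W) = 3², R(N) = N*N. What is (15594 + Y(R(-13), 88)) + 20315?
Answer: 287263/8 ≈ 35908.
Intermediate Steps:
R(N) = N²
Y(r, W) = -9/8 (Y(r, W) = -⅛*3² = -⅛*9 = -9/8)
(15594 + Y(R(-13), 88)) + 20315 = (15594 - 9/8) + 20315 = 124743/8 + 20315 = 287263/8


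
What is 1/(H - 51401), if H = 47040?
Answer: -1/4361 ≈ -0.00022931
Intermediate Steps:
1/(H - 51401) = 1/(47040 - 51401) = 1/(-4361) = -1/4361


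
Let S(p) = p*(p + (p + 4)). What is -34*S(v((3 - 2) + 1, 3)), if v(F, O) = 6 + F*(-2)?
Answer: -544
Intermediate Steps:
v(F, O) = 6 - 2*F
S(p) = p*(4 + 2*p) (S(p) = p*(p + (4 + p)) = p*(4 + 2*p))
-34*S(v((3 - 2) + 1, 3)) = -68*(6 - 2*((3 - 2) + 1))*(2 + (6 - 2*((3 - 2) + 1))) = -68*(6 - 2*(1 + 1))*(2 + (6 - 2*(1 + 1))) = -68*(6 - 2*2)*(2 + (6 - 2*2)) = -68*(6 - 4)*(2 + (6 - 4)) = -68*2*(2 + 2) = -68*2*4 = -34*16 = -544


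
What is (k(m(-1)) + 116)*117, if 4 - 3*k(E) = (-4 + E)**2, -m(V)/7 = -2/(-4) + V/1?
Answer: 54873/4 ≈ 13718.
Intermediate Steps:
m(V) = -7/2 - 7*V (m(V) = -7*(-2/(-4) + V/1) = -7*(-2*(-1/4) + V*1) = -7*(1/2 + V) = -7/2 - 7*V)
k(E) = 4/3 - (-4 + E)**2/3
(k(m(-1)) + 116)*117 = ((4/3 - (-4 + (-7/2 - 7*(-1)))**2/3) + 116)*117 = ((4/3 - (-4 + (-7/2 + 7))**2/3) + 116)*117 = ((4/3 - (-4 + 7/2)**2/3) + 116)*117 = ((4/3 - (-1/2)**2/3) + 116)*117 = ((4/3 - 1/3*1/4) + 116)*117 = ((4/3 - 1/12) + 116)*117 = (5/4 + 116)*117 = (469/4)*117 = 54873/4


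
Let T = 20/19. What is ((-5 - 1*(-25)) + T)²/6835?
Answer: 32000/493487 ≈ 0.064845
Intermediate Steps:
T = 20/19 (T = 20*(1/19) = 20/19 ≈ 1.0526)
((-5 - 1*(-25)) + T)²/6835 = ((-5 - 1*(-25)) + 20/19)²/6835 = ((-5 + 25) + 20/19)²*(1/6835) = (20 + 20/19)²*(1/6835) = (400/19)²*(1/6835) = (160000/361)*(1/6835) = 32000/493487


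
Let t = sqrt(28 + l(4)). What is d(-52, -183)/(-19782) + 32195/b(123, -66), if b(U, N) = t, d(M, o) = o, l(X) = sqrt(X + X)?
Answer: 61/6594 + 32195*sqrt(2)/(2*sqrt(14 + sqrt(2))) ≈ 5798.5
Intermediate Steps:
l(X) = sqrt(2)*sqrt(X) (l(X) = sqrt(2*X) = sqrt(2)*sqrt(X))
t = sqrt(28 + 2*sqrt(2)) (t = sqrt(28 + sqrt(2)*sqrt(4)) = sqrt(28 + sqrt(2)*2) = sqrt(28 + 2*sqrt(2)) ≈ 5.5523)
b(U, N) = sqrt(28 + 2*sqrt(2))
d(-52, -183)/(-19782) + 32195/b(123, -66) = -183/(-19782) + 32195/(sqrt(28 + 2*sqrt(2))) = -183*(-1/19782) + 32195/sqrt(28 + 2*sqrt(2)) = 61/6594 + 32195/sqrt(28 + 2*sqrt(2))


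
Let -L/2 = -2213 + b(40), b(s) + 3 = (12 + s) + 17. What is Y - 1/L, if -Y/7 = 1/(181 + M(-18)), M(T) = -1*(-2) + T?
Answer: -30223/708510 ≈ -0.042657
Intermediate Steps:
M(T) = 2 + T
Y = -7/165 (Y = -7/(181 + (2 - 18)) = -7/(181 - 16) = -7/165 ≈ -0.042424)
b(s) = 26 + s (b(s) = -3 + ((12 + s) + 17) = -3 + (29 + s) = 26 + s)
L = 4294 (L = -2*(-2213 + (26 + 40)) = -2*(-2213 + 66) = -2*(-2147) = 4294)
Y - 1/L = -7/165 - 1/4294 = -30223/708510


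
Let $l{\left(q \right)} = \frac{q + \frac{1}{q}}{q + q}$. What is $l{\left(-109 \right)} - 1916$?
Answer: $- \frac{22758055}{11881} \approx -1915.5$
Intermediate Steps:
$l{\left(q \right)} = \frac{q + \frac{1}{q}}{2 q}$
$l{\left(-109 \right)} - 1916 = \frac{1 + \left(-109\right)^{2}}{2 \cdot 11881} - 1916 = \frac{1}{2} \cdot \frac{1}{11881} \left(1 + 11881\right) - 1916 = \frac{1}{2} \cdot \frac{1}{11881} \cdot 11882 - 1916 = \frac{5941}{11881} - 1916 = - \frac{22758055}{11881}$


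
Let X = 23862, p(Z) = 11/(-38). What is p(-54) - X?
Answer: -906767/38 ≈ -23862.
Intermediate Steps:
p(Z) = -11/38 (p(Z) = 11*(-1/38) = -11/38)
p(-54) - X = -11/38 - 1*23862 = -11/38 - 23862 = -906767/38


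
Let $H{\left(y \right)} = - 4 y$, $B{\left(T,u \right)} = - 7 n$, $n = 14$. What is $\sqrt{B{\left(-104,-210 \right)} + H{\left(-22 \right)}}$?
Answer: $i \sqrt{10} \approx 3.1623 i$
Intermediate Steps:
$B{\left(T,u \right)} = -98$ ($B{\left(T,u \right)} = \left(-7\right) 14 = -98$)
$\sqrt{B{\left(-104,-210 \right)} + H{\left(-22 \right)}} = \sqrt{-98 - -88} = \sqrt{-98 + 88} = \sqrt{-10} = i \sqrt{10}$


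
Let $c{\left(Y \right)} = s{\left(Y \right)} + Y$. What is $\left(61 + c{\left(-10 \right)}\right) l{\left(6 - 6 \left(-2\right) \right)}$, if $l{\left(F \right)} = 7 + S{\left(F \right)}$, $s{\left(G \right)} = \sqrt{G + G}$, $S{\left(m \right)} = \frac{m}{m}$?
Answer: $408 + 16 i \sqrt{5} \approx 408.0 + 35.777 i$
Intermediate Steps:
$S{\left(m \right)} = 1$
$s{\left(G \right)} = \sqrt{2} \sqrt{G}$ ($s{\left(G \right)} = \sqrt{2 G} = \sqrt{2} \sqrt{G}$)
$l{\left(F \right)} = 8$ ($l{\left(F \right)} = 7 + 1 = 8$)
$c{\left(Y \right)} = Y + \sqrt{2} \sqrt{Y}$ ($c{\left(Y \right)} = \sqrt{2} \sqrt{Y} + Y = Y + \sqrt{2} \sqrt{Y}$)
$\left(61 + c{\left(-10 \right)}\right) l{\left(6 - 6 \left(-2\right) \right)} = \left(61 - \left(10 - \sqrt{2} \sqrt{-10}\right)\right) 8 = \left(61 - \left(10 - \sqrt{2} i \sqrt{10}\right)\right) 8 = \left(61 - \left(10 - 2 i \sqrt{5}\right)\right) 8 = \left(51 + 2 i \sqrt{5}\right) 8 = 408 + 16 i \sqrt{5}$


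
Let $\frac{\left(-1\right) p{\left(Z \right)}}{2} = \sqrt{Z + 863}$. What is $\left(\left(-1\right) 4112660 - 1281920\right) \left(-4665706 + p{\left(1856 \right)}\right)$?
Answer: $25169524273480 + 10789160 \sqrt{2719} \approx 2.517 \cdot 10^{13}$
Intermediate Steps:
$p{\left(Z \right)} = - 2 \sqrt{863 + Z}$ ($p{\left(Z \right)} = - 2 \sqrt{Z + 863} = - 2 \sqrt{863 + Z}$)
$\left(\left(-1\right) 4112660 - 1281920\right) \left(-4665706 + p{\left(1856 \right)}\right) = \left(\left(-1\right) 4112660 - 1281920\right) \left(-4665706 - 2 \sqrt{863 + 1856}\right) = \left(-4112660 - 1281920\right) \left(-4665706 - 2 \sqrt{2719}\right) = - 5394580 \left(-4665706 - 2 \sqrt{2719}\right) = 25169524273480 + 10789160 \sqrt{2719}$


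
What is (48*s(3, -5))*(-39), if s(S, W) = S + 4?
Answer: -13104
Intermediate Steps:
s(S, W) = 4 + S
(48*s(3, -5))*(-39) = (48*(4 + 3))*(-39) = (48*7)*(-39) = 336*(-39) = -13104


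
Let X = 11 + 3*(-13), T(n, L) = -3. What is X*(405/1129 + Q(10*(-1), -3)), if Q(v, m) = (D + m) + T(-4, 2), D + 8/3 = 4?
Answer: 408548/3387 ≈ 120.62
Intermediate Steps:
D = 4/3 (D = -8/3 + 4 = 4/3 ≈ 1.3333)
Q(v, m) = -5/3 + m (Q(v, m) = (4/3 + m) - 3 = -5/3 + m)
X = -28 (X = 11 - 39 = -28)
X*(405/1129 + Q(10*(-1), -3)) = -28*(405/1129 + (-5/3 - 3)) = -28*(405*(1/1129) - 14/3) = -28*(405/1129 - 14/3) = -28*(-14591/3387) = 408548/3387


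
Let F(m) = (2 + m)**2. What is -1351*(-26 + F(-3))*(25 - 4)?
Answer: 709275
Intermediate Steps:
-1351*(-26 + F(-3))*(25 - 4) = -1351*(-26 + (2 - 3)**2)*(25 - 4) = -1351*(-26 + (-1)**2)*21 = -1351*(-26 + 1)*21 = -(-33775)*21 = -1351*(-525) = 709275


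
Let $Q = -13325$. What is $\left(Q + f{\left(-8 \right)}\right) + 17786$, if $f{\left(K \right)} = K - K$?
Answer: $4461$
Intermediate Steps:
$f{\left(K \right)} = 0$
$\left(Q + f{\left(-8 \right)}\right) + 17786 = \left(-13325 + 0\right) + 17786 = -13325 + 17786 = 4461$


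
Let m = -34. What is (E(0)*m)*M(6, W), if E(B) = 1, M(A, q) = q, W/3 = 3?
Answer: -306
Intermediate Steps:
W = 9 (W = 3*3 = 9)
(E(0)*m)*M(6, W) = (1*(-34))*9 = -34*9 = -306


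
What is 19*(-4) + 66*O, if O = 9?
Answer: 518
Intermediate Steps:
19*(-4) + 66*O = 19*(-4) + 66*9 = -76 + 594 = 518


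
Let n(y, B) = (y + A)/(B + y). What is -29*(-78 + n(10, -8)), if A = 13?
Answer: 3857/2 ≈ 1928.5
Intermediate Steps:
n(y, B) = (13 + y)/(B + y) (n(y, B) = (y + 13)/(B + y) = (13 + y)/(B + y))
-29*(-78 + n(10, -8)) = -29*(-78 + (13 + 10)/(-8 + 10)) = -29*(-78 + 23/2) = -29*(-133/2) = 3857/2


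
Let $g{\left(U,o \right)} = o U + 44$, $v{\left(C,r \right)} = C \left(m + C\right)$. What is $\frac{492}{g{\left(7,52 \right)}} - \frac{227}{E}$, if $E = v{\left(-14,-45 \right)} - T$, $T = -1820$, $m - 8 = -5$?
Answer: $\frac{18304}{16779} \approx 1.0909$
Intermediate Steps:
$m = 3$ ($m = 8 - 5 = 3$)
$v{\left(C,r \right)} = C \left(3 + C\right)$
$g{\left(U,o \right)} = 44 + U o$ ($g{\left(U,o \right)} = U o + 44 = 44 + U o$)
$E = 1974$ ($E = - 14 \left(3 - 14\right) - -1820 = \left(-14\right) \left(-11\right) + 1820 = 154 + 1820 = 1974$)
$\frac{492}{g{\left(7,52 \right)}} - \frac{227}{E} = \frac{492}{44 + 7 \cdot 52} - \frac{227}{1974} = \frac{492}{44 + 364} - \frac{227}{1974} = \frac{492}{408} - \frac{227}{1974} = 492 \cdot \frac{1}{408} - \frac{227}{1974} = \frac{41}{34} - \frac{227}{1974} = \frac{18304}{16779}$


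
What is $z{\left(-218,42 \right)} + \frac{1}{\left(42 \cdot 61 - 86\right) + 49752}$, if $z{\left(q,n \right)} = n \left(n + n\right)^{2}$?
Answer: $\frac{15477872257}{52228} \approx 2.9635 \cdot 10^{5}$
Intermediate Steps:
$z{\left(q,n \right)} = 4 n^{3}$ ($z{\left(q,n \right)} = n \left(2 n\right)^{2} = n 4 n^{2} = 4 n^{3}$)
$z{\left(-218,42 \right)} + \frac{1}{\left(42 \cdot 61 - 86\right) + 49752} = 4 \cdot 42^{3} + \frac{1}{\left(42 \cdot 61 - 86\right) + 49752} = 4 \cdot 74088 + \frac{1}{\left(2562 - 86\right) + 49752} = 296352 + \frac{1}{2476 + 49752} = 296352 + \frac{1}{52228} = \frac{15477872257}{52228}$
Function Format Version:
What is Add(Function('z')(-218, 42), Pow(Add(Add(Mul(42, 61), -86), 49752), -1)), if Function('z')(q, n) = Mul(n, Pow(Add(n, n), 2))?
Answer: Rational(15477872257, 52228) ≈ 2.9635e+5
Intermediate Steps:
Function('z')(q, n) = Mul(4, Pow(n, 3)) (Function('z')(q, n) = Mul(n, Pow(Mul(2, n), 2)) = Mul(n, Mul(4, Pow(n, 2))) = Mul(4, Pow(n, 3)))
Add(Function('z')(-218, 42), Pow(Add(Add(Mul(42, 61), -86), 49752), -1)) = Add(Mul(4, Pow(42, 3)), Pow(Add(Add(Mul(42, 61), -86), 49752), -1)) = Add(Mul(4, 74088), Pow(Add(Add(2562, -86), 49752), -1)) = Add(296352, Pow(Add(2476, 49752), -1)) = Add(296352, Pow(52228, -1)) = Add(296352, Rational(1, 52228)) = Rational(15477872257, 52228)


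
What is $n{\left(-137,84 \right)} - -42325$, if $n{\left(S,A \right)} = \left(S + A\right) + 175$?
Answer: $42447$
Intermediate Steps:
$n{\left(S,A \right)} = 175 + A + S$ ($n{\left(S,A \right)} = \left(A + S\right) + 175 = 175 + A + S$)
$n{\left(-137,84 \right)} - -42325 = \left(175 + 84 - 137\right) - -42325 = 122 + 42325 = 42447$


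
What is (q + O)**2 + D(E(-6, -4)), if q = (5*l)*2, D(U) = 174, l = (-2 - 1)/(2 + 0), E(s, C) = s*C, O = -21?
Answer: 1470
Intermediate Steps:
E(s, C) = C*s
l = -3/2 ≈ -1.5000
q = -15 (q = (5*(-3/2))*2 = -15/2*2 = -15)
(q + O)**2 + D(E(-6, -4)) = (-15 - 21)**2 + 174 = (-36)**2 + 174 = 1296 + 174 = 1470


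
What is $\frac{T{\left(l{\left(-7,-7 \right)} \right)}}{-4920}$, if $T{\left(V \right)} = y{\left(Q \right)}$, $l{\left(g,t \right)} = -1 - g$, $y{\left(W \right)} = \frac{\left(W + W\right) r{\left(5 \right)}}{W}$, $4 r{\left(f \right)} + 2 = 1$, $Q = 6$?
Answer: $\frac{1}{9840} \approx 0.00010163$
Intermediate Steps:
$r{\left(f \right)} = - \frac{1}{4}$ ($r{\left(f \right)} = - \frac{1}{2} + \frac{1}{4} \cdot 1 = - \frac{1}{2} + \frac{1}{4} = - \frac{1}{4}$)
$y{\left(W \right)} = - \frac{1}{2}$ ($y{\left(W \right)} = \frac{\left(W + W\right) \left(- \frac{1}{4}\right)}{W} = \frac{2 W \left(- \frac{1}{4}\right)}{W} = \frac{\left(- \frac{1}{2}\right) W}{W} = - \frac{1}{2}$)
$T{\left(V \right)} = - \frac{1}{2}$
$\frac{T{\left(l{\left(-7,-7 \right)} \right)}}{-4920} = - \frac{1}{2 \left(-4920\right)} = \left(- \frac{1}{2}\right) \left(- \frac{1}{4920}\right) = \frac{1}{9840}$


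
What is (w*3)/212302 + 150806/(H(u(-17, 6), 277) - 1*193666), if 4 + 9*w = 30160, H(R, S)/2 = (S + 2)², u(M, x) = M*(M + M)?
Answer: -7908650061/2016019792 ≈ -3.9229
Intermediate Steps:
u(M, x) = 2*M² (u(M, x) = M*(2*M) = 2*M²)
H(R, S) = 2*(2 + S)² (H(R, S) = 2*(S + 2)² = 2*(2 + S)²)
w = 10052/3 (w = -4/9 + (⅑)*30160 = -4/9 + 30160/9 = 10052/3 ≈ 3350.7)
(w*3)/212302 + 150806/(H(u(-17, 6), 277) - 1*193666) = ((10052/3)*3)/212302 + 150806/(2*(2 + 277)² - 1*193666) = 10052*(1/212302) + 150806/(2*279² - 193666) = 5026/106151 + 150806/(2*77841 - 193666) = 5026/106151 + 150806/(155682 - 193666) = 5026/106151 + 150806/(-37984) = 5026/106151 + 150806*(-1/37984) = 5026/106151 - 75403/18992 = -7908650061/2016019792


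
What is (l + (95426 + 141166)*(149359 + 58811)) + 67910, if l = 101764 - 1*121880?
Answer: 49251404434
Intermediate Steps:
l = -20116 (l = 101764 - 121880 = -20116)
(l + (95426 + 141166)*(149359 + 58811)) + 67910 = (-20116 + (95426 + 141166)*(149359 + 58811)) + 67910 = (-20116 + 236592*208170) + 67910 = (-20116 + 49251356640) + 67910 = 49251336524 + 67910 = 49251404434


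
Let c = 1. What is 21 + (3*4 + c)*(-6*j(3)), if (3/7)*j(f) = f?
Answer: -525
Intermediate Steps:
j(f) = 7*f/3
21 + (3*4 + c)*(-6*j(3)) = 21 + (3*4 + 1)*(-14*3) = 21 + (12 + 1)*(-6*7) = 21 + 13*(-42) = 21 - 546 = -525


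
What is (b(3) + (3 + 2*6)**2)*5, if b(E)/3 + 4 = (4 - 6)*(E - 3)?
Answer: 1065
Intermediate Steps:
b(E) = 6 - 6*E (b(E) = -12 + 3*((4 - 6)*(E - 3)) = -12 + 3*(-2*(-3 + E)) = -12 + 3*(6 - 2*E) = -12 + (18 - 6*E) = 6 - 6*E)
(b(3) + (3 + 2*6)**2)*5 = ((6 - 6*3) + (3 + 2*6)**2)*5 = ((6 - 18) + (3 + 12)**2)*5 = (-12 + 15**2)*5 = (-12 + 225)*5 = 213*5 = 1065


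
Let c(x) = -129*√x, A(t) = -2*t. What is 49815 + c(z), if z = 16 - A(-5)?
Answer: 49815 - 129*√6 ≈ 49499.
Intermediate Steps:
z = 6 (z = 16 - (-2)*(-5) = 16 - 1*10 = 16 - 10 = 6)
49815 + c(z) = 49815 - 129*√6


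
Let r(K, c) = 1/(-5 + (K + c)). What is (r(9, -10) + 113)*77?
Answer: 52129/6 ≈ 8688.2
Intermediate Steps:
r(K, c) = 1/(-5 + K + c)
(r(9, -10) + 113)*77 = (1/(-5 + 9 - 10) + 113)*77 = (1/(-6) + 113)*77 = (-⅙ + 113)*77 = (677/6)*77 = 52129/6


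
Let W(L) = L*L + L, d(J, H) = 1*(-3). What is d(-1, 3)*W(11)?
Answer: -396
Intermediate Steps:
d(J, H) = -3
W(L) = L + L² (W(L) = L² + L = L + L²)
d(-1, 3)*W(11) = -33*(1 + 11) = -33*12 = -3*132 = -396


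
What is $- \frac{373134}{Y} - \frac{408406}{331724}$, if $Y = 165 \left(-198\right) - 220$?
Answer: $\frac{27586257419}{2727600590} \approx 10.114$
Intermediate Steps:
$Y = -32890$ ($Y = -32670 - 220 = -32890$)
$- \frac{373134}{Y} - \frac{408406}{331724} = - \frac{373134}{-32890} - \frac{408406}{331724} = \left(-373134\right) \left(- \frac{1}{32890}\right) - \frac{204203}{165862} = \frac{186567}{16445} - \frac{204203}{165862} = \frac{27586257419}{2727600590}$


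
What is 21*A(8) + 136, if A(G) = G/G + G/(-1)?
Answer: -11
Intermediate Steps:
A(G) = 1 - G (A(G) = 1 + G*(-1) = 1 - G)
21*A(8) + 136 = 21*(1 - 1*8) + 136 = 21*(1 - 8) + 136 = 21*(-7) + 136 = -147 + 136 = -11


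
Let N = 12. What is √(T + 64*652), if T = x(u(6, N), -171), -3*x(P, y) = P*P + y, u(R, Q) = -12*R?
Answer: √40057 ≈ 200.14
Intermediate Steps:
x(P, y) = -y/3 - P²/3 (x(P, y) = -(P*P + y)/3 = -(P² + y)/3 = -(y + P²)/3 = -y/3 - P²/3)
T = -1671 (T = -⅓*(-171) - (-12*6)²/3 = 57 - ⅓*(-72)² = 57 - ⅓*5184 = 57 - 1728 = -1671)
√(T + 64*652) = √(-1671 + 64*652) = √(-1671 + 41728) = √40057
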